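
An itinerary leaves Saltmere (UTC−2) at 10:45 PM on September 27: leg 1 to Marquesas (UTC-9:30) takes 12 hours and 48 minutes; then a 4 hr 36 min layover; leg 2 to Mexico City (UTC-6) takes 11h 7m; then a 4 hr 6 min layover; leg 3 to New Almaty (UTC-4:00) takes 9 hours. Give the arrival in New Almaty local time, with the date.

Convert departure to UTC: 10:45 PM + 2:00 = 12:45 AM UTC on Sep 28.
Add 12 hours 48 minutes leg 1 → 1:33 PM UTC.
Add 4 hours 36 minutes layover in Marquesas → 6:09 PM UTC.
Add 11 hours and 7 minutes leg 2 → 5:16 AM UTC (Sep 29).
Add 4 hours 6 minutes layover in Mexico City → 9:22 AM UTC.
Add 9 hours leg 3 → 6:22 PM UTC.
New Almaty is UTC−4:00, so local arrival = 6:22 PM − 4:00 = 2:22 PM on Sep 29.

2:22 PM on September 29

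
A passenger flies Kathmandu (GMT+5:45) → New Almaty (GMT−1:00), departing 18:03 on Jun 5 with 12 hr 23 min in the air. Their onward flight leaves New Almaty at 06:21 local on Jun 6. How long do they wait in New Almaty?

Convert departure to UTC: 18:03 − 5:45 = 12:18 UTC on Jun 5.
Add 12 hours 23 minutes flight time → 00:41 UTC (Jun 6).
New Almaty is UTC−1:00, so local arrival = 00:41 − 1:00 = 23:41 on Jun 5.
Layover = 06:21 − 23:41 (+1 day) = 6 hours 40 minutes.

6 hours 40 minutes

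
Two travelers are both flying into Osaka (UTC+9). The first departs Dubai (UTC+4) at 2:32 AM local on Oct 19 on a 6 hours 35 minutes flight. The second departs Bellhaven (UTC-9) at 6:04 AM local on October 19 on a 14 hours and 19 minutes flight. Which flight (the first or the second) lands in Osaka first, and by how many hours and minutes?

Flight 1 in UTC: 2:32 AM − 4:00 = 10:32 PM on Oct 18.
+6 hours 35 minutes → arrive 5:07 AM UTC on Oct 19.
Flight 2 in UTC: 6:04 AM + 9:00 = 3:04 PM on Oct 19.
+14 hours and 19 minutes → arrive 5:23 AM UTC on Oct 20.
Flight 1 lands earlier by 24 hours 16 minutes.

the first, by 24 hours 16 minutes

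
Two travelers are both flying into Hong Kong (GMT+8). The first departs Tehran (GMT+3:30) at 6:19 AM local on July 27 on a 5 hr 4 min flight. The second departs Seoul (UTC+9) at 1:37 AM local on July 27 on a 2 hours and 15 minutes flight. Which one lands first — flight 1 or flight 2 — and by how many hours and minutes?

the second, by 13 hours 1 minute

Flight 1 in UTC: 6:19 AM − 3:30 = 2:49 AM on Jul 27.
+5 hours and 4 minutes → arrive 7:53 AM UTC on Jul 27.
Flight 2 in UTC: 1:37 AM − 9:00 = 4:37 PM on Jul 26.
+2 hours 15 minutes → arrive 6:52 PM UTC on Jul 26.
Flight 2 lands earlier by 13 hours 1 minute.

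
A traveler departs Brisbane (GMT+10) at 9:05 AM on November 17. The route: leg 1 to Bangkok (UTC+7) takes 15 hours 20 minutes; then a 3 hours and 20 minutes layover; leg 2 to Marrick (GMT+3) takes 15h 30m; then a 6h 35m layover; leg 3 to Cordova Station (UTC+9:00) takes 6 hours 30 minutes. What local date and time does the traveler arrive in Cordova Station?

Convert departure to UTC: 9:05 AM − 10:00 = 11:05 PM UTC on Nov 16.
Add 15 hours and 20 minutes leg 1 → 2:25 PM UTC (Nov 17).
Add 3 hours and 20 minutes layover in Bangkok → 5:45 PM UTC.
Add 15 hours and 30 minutes leg 2 → 9:15 AM UTC (Nov 18).
Add 6 hours and 35 minutes layover in Marrick → 3:50 PM UTC.
Add 6 hours 30 minutes leg 3 → 10:20 PM UTC.
Cordova Station is UTC+9:00, so local arrival = 10:20 PM + 9:00 = 7:20 AM on Nov 19.

7:20 AM on November 19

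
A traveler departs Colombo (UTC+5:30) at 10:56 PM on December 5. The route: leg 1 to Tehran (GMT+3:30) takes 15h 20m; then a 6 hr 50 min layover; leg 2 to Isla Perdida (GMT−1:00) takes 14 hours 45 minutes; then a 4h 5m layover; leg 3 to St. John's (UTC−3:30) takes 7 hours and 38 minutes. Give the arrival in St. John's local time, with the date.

Convert departure to UTC: 10:56 PM − 5:30 = 5:26 PM UTC on Dec 5.
Add 15 hours 20 minutes leg 1 → 8:46 AM UTC (Dec 6).
Add 6 hours and 50 minutes layover in Tehran → 3:36 PM UTC.
Add 14 hours 45 minutes leg 2 → 6:21 AM UTC (Dec 7).
Add 4 hours 5 minutes layover in Isla Perdida → 10:26 AM UTC.
Add 7 hours and 38 minutes leg 3 → 6:04 PM UTC.
St. John's is UTC−3:30, so local arrival = 6:04 PM − 3:30 = 2:34 PM on Dec 7.

2:34 PM on December 7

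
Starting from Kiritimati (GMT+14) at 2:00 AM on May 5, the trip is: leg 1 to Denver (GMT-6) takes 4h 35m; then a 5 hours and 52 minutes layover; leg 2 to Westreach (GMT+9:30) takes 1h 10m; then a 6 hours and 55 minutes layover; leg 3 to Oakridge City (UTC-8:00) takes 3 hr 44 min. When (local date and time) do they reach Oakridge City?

Convert departure to UTC: 2:00 AM − 14:00 = 12:00 PM UTC on May 4.
Add 4 hours and 35 minutes leg 1 → 4:35 PM UTC.
Add 5 hours 52 minutes layover in Denver → 10:27 PM UTC.
Add 1 hour 10 minutes leg 2 → 11:37 PM UTC.
Add 6 hours 55 minutes layover in Westreach → 6:32 AM UTC (May 5).
Add 3 hours and 44 minutes leg 3 → 10:16 AM UTC.
Oakridge City is UTC−8:00, so local arrival = 10:16 AM − 8:00 = 2:16 AM on May 5.

2:16 AM on May 5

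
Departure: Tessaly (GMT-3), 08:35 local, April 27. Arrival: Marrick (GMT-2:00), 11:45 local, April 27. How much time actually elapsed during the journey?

Departure in UTC: 08:35 + 3:00 = 11:35 on Apr 27.
Arrival in UTC: 11:45 + 2:00 = 13:45 on Apr 27.
Elapsed = 13:45 − 11:35 = 2 hours 10 minutes.

2 hours 10 minutes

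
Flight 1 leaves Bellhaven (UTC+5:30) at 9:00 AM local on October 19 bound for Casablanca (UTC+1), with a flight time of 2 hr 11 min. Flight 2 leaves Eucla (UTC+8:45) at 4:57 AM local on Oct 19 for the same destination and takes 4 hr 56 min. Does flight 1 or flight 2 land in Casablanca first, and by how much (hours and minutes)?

Flight 1 in UTC: 9:00 AM − 5:30 = 3:30 AM on Oct 19.
+2 hours 11 minutes → arrive 5:41 AM UTC on Oct 19.
Flight 2 in UTC: 4:57 AM − 8:45 = 8:12 PM on Oct 18.
+4 hours and 56 minutes → arrive 1:08 AM UTC on Oct 19.
Flight 2 lands earlier by 4 hours 33 minutes.

the second, by 4 hours 33 minutes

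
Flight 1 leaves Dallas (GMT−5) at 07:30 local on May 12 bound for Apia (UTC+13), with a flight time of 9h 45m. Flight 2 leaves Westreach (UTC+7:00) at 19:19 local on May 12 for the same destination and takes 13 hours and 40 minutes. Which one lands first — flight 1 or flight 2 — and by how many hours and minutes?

Flight 1 in UTC: 07:30 + 5:00 = 12:30 on May 12.
+9 hours 45 minutes → arrive 22:15 UTC on May 12.
Flight 2 in UTC: 19:19 − 7:00 = 12:19 on May 12.
+13 hours and 40 minutes → arrive 01:59 UTC on May 13.
Flight 1 lands earlier by 3 hours 44 minutes.

the first, by 3 hours 44 minutes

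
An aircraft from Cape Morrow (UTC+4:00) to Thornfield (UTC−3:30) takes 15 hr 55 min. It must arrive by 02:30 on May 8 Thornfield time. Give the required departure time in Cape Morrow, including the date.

18:05 on May 7

Target arrival in UTC: 02:30 + 3:30 = 06:00 on May 8.
Subtract 15 hours 55 minutes → departure 14:05 UTC on May 7.
Cape Morrow is UTC+4:00: 14:05 + 4:00 = 18:05 on May 7.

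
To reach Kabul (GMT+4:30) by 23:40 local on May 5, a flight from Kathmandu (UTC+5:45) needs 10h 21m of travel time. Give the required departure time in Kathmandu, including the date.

14:34 on May 5

Target arrival in UTC: 23:40 − 4:30 = 19:10 on May 5.
Subtract 10 hours 21 minutes → departure 08:49 UTC on May 5.
Kathmandu is UTC+5:45: 08:49 + 5:45 = 14:34 on May 5.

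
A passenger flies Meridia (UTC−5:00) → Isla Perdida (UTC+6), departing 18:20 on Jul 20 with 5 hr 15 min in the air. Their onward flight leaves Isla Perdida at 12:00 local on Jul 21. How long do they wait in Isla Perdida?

Convert departure to UTC: 18:20 + 5:00 = 23:20 UTC on Jul 20.
Add 5 hours and 15 minutes flight time → 04:35 UTC (Jul 21).
Isla Perdida is UTC+6:00, so local arrival = 04:35 + 6:00 = 10:35 on Jul 21.
Layover = 12:00 − 10:35 = 1 hour 25 minutes.

1 hour 25 minutes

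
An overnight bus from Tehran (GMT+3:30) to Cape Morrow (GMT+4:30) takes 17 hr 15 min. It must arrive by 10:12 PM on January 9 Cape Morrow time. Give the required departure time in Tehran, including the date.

3:57 AM on January 9

Target arrival in UTC: 10:12 PM − 4:30 = 5:42 PM on Jan 9.
Subtract 17 hours and 15 minutes → departure 12:27 AM UTC on Jan 9.
Tehran is UTC+3:30: 12:27 AM + 3:30 = 3:57 AM on Jan 9.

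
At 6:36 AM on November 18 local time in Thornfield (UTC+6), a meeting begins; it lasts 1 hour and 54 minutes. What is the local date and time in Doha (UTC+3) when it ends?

Convert start to UTC: 6:36 AM − 6:00 = 12:36 AM UTC on Nov 18.
Add 1 hour and 54 minutes duration → 2:30 AM UTC.
Doha is UTC+3:00, so local end time = 2:30 AM + 3:00 = 5:30 AM on Nov 18.

5:30 AM on Nov 18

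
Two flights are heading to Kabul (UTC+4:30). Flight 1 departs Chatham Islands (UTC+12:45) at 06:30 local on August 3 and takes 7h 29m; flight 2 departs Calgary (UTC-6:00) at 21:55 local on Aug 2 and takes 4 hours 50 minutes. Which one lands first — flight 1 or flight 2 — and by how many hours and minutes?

the first, by 7 hours 31 minutes

Flight 1 in UTC: 06:30 − 12:45 = 17:45 on Aug 2.
+7 hours 29 minutes → arrive 01:14 UTC on Aug 3.
Flight 2 in UTC: 21:55 + 6:00 = 03:55 on Aug 3.
+4 hours and 50 minutes → arrive 08:45 UTC on Aug 3.
Flight 1 lands earlier by 7 hours 31 minutes.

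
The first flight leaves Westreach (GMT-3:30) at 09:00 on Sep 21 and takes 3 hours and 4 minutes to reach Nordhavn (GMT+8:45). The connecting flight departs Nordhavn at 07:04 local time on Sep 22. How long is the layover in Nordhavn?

Convert departure to UTC: 09:00 + 3:30 = 12:30 UTC on Sep 21.
Add 3 hours 4 minutes flight time → 15:34 UTC.
Nordhavn is UTC+8:45, so local arrival = 15:34 + 8:45 = 00:19 on Sep 22.
Layover = 07:04 − 00:19 = 6 hours 45 minutes.

6 hours 45 minutes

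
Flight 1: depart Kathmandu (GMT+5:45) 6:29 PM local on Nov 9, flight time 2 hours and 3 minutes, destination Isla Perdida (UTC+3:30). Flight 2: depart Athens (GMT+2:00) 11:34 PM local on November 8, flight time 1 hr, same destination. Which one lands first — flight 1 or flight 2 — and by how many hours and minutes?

Flight 1 in UTC: 6:29 PM − 5:45 = 12:44 PM on Nov 9.
+2 hours and 3 minutes → arrive 2:47 PM UTC on Nov 9.
Flight 2 in UTC: 11:34 PM − 2:00 = 9:34 PM on Nov 8.
+1 hour → arrive 10:34 PM UTC on Nov 8.
Flight 2 lands earlier by 16 hours 13 minutes.

the second, by 16 hours 13 minutes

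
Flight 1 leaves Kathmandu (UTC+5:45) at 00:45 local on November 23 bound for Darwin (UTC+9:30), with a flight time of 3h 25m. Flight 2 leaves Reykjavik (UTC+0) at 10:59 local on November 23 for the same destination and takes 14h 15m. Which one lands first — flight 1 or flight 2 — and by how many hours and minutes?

Flight 1 in UTC: 00:45 − 5:45 = 19:00 on Nov 22.
+3 hours 25 minutes → arrive 22:25 UTC on Nov 22.
Flight 2 departs at 10:59 UTC (Nov 23).
+14 hours 15 minutes → arrive 01:14 UTC on Nov 24.
Flight 1 lands earlier by 26 hours 49 minutes.

the first, by 26 hours 49 minutes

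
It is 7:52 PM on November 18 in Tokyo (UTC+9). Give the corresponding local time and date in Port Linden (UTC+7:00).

5:52 PM on November 18

Port Linden is 2:00 behind Tokyo.
Shift by the zone difference: 7:52 PM − 2:00 = 5:52 PM on Nov 18 in Port Linden.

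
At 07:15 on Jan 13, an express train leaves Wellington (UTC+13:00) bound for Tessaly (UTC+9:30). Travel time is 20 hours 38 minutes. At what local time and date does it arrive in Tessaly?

00:23 on Jan 14

Convert departure to UTC: 07:15 − 13:00 = 18:15 UTC on Jan 12.
Add 20 hours 38 minutes travel time → 14:53 UTC (Jan 13).
Tessaly is UTC+9:30, so local arrival = 14:53 + 9:30 = 00:23 on Jan 14.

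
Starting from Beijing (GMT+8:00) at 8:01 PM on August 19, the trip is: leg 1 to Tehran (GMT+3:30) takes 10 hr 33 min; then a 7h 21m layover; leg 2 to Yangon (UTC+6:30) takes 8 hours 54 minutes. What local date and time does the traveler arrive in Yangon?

9:19 PM on August 20

Convert departure to UTC: 8:01 PM − 8:00 = 12:01 PM UTC on Aug 19.
Add 10 hours and 33 minutes leg 1 → 10:34 PM UTC.
Add 7 hours 21 minutes layover in Tehran → 5:55 AM UTC (Aug 20).
Add 8 hours and 54 minutes leg 2 → 2:49 PM UTC.
Yangon is UTC+6:30, so local arrival = 2:49 PM + 6:30 = 9:19 PM on Aug 20.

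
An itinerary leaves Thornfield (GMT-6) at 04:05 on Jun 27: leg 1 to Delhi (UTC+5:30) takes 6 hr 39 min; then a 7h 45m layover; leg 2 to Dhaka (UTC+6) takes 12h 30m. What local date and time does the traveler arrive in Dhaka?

Convert departure to UTC: 04:05 + 6:00 = 10:05 UTC on Jun 27.
Add 6 hours 39 minutes leg 1 → 16:44 UTC.
Add 7 hours 45 minutes layover in Delhi → 00:29 UTC (Jun 28).
Add 12 hours 30 minutes leg 2 → 12:59 UTC.
Dhaka is UTC+6:00, so local arrival = 12:59 + 6:00 = 18:59 on Jun 28.

18:59 on June 28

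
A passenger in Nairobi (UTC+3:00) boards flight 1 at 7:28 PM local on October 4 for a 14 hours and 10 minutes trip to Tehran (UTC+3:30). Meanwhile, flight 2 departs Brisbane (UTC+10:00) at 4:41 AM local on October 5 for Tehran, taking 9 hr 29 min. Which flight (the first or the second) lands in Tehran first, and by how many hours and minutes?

Flight 1 in UTC: 7:28 PM − 3:00 = 4:28 PM on Oct 4.
+14 hours 10 minutes → arrive 6:38 AM UTC on Oct 5.
Flight 2 in UTC: 4:41 AM − 10:00 = 6:41 PM on Oct 4.
+9 hours 29 minutes → arrive 4:10 AM UTC on Oct 5.
Flight 2 lands earlier by 2 hours 28 minutes.

the second, by 2 hours 28 minutes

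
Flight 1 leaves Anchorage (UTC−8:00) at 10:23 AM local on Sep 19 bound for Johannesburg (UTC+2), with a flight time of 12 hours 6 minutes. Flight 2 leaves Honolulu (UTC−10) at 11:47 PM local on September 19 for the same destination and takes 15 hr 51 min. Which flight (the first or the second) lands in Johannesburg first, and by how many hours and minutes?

the first, by 19 hours 9 minutes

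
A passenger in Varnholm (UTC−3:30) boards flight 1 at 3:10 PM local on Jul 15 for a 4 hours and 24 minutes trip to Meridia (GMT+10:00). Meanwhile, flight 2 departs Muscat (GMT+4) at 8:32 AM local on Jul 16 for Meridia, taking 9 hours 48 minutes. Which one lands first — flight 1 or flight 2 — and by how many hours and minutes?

Flight 1 in UTC: 3:10 PM + 3:30 = 6:40 PM on Jul 15.
+4 hours 24 minutes → arrive 11:04 PM UTC on Jul 15.
Flight 2 in UTC: 8:32 AM − 4:00 = 4:32 AM on Jul 16.
+9 hours 48 minutes → arrive 2:20 PM UTC on Jul 16.
Flight 1 lands earlier by 15 hours 16 minutes.

the first, by 15 hours 16 minutes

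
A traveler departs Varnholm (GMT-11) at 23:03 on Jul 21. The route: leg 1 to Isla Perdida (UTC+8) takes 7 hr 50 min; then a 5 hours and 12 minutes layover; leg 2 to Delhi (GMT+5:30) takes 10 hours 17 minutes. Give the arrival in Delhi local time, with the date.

14:52 on July 23

Convert departure to UTC: 23:03 + 11:00 = 10:03 UTC on Jul 22.
Add 7 hours 50 minutes leg 1 → 17:53 UTC.
Add 5 hours and 12 minutes layover in Isla Perdida → 23:05 UTC.
Add 10 hours 17 minutes leg 2 → 09:22 UTC (Jul 23).
Delhi is UTC+5:30, so local arrival = 09:22 + 5:30 = 14:52 on Jul 23.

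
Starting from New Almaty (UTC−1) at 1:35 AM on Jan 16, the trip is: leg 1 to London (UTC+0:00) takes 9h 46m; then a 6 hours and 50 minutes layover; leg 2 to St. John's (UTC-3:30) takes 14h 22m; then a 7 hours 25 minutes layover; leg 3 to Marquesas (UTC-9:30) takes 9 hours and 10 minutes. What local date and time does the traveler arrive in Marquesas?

4:38 PM on January 17

Convert departure to UTC: 1:35 AM + 1:00 = 2:35 AM UTC on Jan 16.
Add 9 hours 46 minutes leg 1 → 12:21 PM UTC.
Add 6 hours 50 minutes layover in London → 7:11 PM UTC.
Add 14 hours and 22 minutes leg 2 → 9:33 AM UTC (Jan 17).
Add 7 hours 25 minutes layover in St. John's → 4:58 PM UTC.
Add 9 hours and 10 minutes leg 3 → 2:08 AM UTC (Jan 18).
Marquesas is UTC−9:30, so local arrival = 2:08 AM − 9:30 = 4:38 PM on Jan 17.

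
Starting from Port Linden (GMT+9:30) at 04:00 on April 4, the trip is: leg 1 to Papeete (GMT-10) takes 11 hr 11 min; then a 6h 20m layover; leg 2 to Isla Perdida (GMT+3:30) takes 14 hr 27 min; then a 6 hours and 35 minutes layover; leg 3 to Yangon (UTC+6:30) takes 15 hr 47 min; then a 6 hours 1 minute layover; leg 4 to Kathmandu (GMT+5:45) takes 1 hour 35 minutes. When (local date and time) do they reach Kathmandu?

14:11 on April 6

Convert departure to UTC: 04:00 − 9:30 = 18:30 UTC on Apr 3.
Add 11 hours 11 minutes leg 1 → 05:41 UTC (Apr 4).
Add 6 hours 20 minutes layover in Papeete → 12:01 UTC.
Add 14 hours and 27 minutes leg 2 → 02:28 UTC (Apr 5).
Add 6 hours 35 minutes layover in Isla Perdida → 09:03 UTC.
Add 15 hours and 47 minutes leg 3 → 00:50 UTC (Apr 6).
Add 6 hours and 1 minute layover in Yangon → 06:51 UTC.
Add 1 hour and 35 minutes leg 4 → 08:26 UTC.
Kathmandu is UTC+5:45, so local arrival = 08:26 + 5:45 = 14:11 on Apr 6.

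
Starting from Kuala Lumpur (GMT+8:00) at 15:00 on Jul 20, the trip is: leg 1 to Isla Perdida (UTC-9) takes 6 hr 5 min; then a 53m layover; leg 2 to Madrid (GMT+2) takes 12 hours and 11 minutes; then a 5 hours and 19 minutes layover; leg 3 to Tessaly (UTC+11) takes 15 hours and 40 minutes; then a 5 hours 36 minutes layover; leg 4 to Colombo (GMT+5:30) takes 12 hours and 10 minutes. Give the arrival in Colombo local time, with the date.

22:24 on Jul 22

Convert departure to UTC: 15:00 − 8:00 = 07:00 UTC on Jul 20.
Add 6 hours and 5 minutes leg 1 → 13:05 UTC.
Add 53 minutes layover in Isla Perdida → 13:58 UTC.
Add 12 hours and 11 minutes leg 2 → 02:09 UTC (Jul 21).
Add 5 hours and 19 minutes layover in Madrid → 07:28 UTC.
Add 15 hours and 40 minutes leg 3 → 23:08 UTC.
Add 5 hours 36 minutes layover in Tessaly → 04:44 UTC (Jul 22).
Add 12 hours and 10 minutes leg 4 → 16:54 UTC.
Colombo is UTC+5:30, so local arrival = 16:54 + 5:30 = 22:24 on Jul 22.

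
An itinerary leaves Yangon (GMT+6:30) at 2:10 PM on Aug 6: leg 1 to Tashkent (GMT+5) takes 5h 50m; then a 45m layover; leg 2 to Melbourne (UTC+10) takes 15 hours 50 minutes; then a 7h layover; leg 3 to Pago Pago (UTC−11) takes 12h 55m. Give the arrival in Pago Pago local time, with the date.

3:00 PM on Aug 7

Convert departure to UTC: 2:10 PM − 6:30 = 7:40 AM UTC on Aug 6.
Add 5 hours and 50 minutes leg 1 → 1:30 PM UTC.
Add 45 minutes layover in Tashkent → 2:15 PM UTC.
Add 15 hours and 50 minutes leg 2 → 6:05 AM UTC (Aug 7).
Add 7 hours layover in Melbourne → 1:05 PM UTC.
Add 12 hours 55 minutes leg 3 → 2:00 AM UTC (Aug 8).
Pago Pago is UTC−11:00, so local arrival = 2:00 AM − 11:00 = 3:00 PM on Aug 7.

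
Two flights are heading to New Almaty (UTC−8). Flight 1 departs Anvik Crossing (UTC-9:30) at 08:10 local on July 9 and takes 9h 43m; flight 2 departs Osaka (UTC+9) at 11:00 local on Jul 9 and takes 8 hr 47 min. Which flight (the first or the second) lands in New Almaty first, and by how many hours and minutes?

Flight 1 in UTC: 08:10 + 9:30 = 17:40 on Jul 9.
+9 hours 43 minutes → arrive 03:23 UTC on Jul 10.
Flight 2 in UTC: 11:00 − 9:00 = 02:00 on Jul 9.
+8 hours 47 minutes → arrive 10:47 UTC on Jul 9.
Flight 2 lands earlier by 16 hours 36 minutes.

the second, by 16 hours 36 minutes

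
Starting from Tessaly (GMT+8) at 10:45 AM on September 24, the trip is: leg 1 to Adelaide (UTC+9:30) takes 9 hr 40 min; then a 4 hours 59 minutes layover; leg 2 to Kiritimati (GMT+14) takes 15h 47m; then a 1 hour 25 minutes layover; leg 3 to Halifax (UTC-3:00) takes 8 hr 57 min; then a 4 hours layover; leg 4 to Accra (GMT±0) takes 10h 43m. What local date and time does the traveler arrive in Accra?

10:16 AM on Sep 26

Convert departure to UTC: 10:45 AM − 8:00 = 2:45 AM UTC on Sep 24.
Add 9 hours 40 minutes leg 1 → 12:25 PM UTC.
Add 4 hours 59 minutes layover in Adelaide → 5:24 PM UTC.
Add 15 hours 47 minutes leg 2 → 9:11 AM UTC (Sep 25).
Add 1 hour 25 minutes layover in Kiritimati → 10:36 AM UTC.
Add 8 hours 57 minutes leg 3 → 7:33 PM UTC.
Add 4 hours layover in Halifax → 11:33 PM UTC.
Add 10 hours and 43 minutes leg 4 → 10:16 AM UTC (Sep 26).
Accra is UTC+0, so local arrival is the same: 10:16 AM on Sep 26.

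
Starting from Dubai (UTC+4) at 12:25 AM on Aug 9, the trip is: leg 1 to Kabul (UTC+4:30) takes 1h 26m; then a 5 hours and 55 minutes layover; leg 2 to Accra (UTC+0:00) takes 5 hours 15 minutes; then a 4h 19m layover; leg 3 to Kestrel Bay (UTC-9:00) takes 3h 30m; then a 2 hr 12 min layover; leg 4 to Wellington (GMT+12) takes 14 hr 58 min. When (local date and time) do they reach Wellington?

Convert departure to UTC: 12:25 AM − 4:00 = 8:25 PM UTC on Aug 8.
Add 1 hour 26 minutes leg 1 → 9:51 PM UTC.
Add 5 hours and 55 minutes layover in Kabul → 3:46 AM UTC (Aug 9).
Add 5 hours 15 minutes leg 2 → 9:01 AM UTC.
Add 4 hours and 19 minutes layover in Accra → 1:20 PM UTC.
Add 3 hours 30 minutes leg 3 → 4:50 PM UTC.
Add 2 hours 12 minutes layover in Kestrel Bay → 7:02 PM UTC.
Add 14 hours 58 minutes leg 4 → 10:00 AM UTC (Aug 10).
Wellington is UTC+12:00, so local arrival = 10:00 AM + 12:00 = 10:00 PM on Aug 10.

10:00 PM on August 10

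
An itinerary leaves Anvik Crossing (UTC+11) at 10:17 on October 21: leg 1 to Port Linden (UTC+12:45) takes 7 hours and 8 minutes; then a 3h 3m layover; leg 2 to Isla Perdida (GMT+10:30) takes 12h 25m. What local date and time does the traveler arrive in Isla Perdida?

08:23 on October 22

Convert departure to UTC: 10:17 − 11:00 = 23:17 UTC on Oct 20.
Add 7 hours and 8 minutes leg 1 → 06:25 UTC (Oct 21).
Add 3 hours 3 minutes layover in Port Linden → 09:28 UTC.
Add 12 hours and 25 minutes leg 2 → 21:53 UTC.
Isla Perdida is UTC+10:30, so local arrival = 21:53 + 10:30 = 08:23 on Oct 22.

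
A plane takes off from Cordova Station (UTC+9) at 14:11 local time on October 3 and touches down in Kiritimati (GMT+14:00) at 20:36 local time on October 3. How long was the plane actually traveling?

Kiritimati is 5:00 ahead of Cordova Station.
Clock-face elapsed time (ignoring zones) is 6 hours 25 minutes.
Actual elapsed = 6 hours 25 minutes − 5:00 = 1 hour 25 minutes.

1 hour 25 minutes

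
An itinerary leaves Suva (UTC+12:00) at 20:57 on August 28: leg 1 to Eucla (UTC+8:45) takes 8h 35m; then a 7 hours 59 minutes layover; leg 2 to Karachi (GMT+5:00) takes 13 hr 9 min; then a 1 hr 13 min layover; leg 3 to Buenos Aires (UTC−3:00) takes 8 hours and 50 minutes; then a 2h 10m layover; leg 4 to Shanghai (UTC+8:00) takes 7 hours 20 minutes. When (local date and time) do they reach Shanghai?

18:13 on Aug 30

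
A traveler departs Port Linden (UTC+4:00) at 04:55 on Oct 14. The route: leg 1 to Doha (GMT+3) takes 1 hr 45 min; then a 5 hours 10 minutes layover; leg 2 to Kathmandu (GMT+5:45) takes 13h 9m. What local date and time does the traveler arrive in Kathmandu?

02:44 on Oct 15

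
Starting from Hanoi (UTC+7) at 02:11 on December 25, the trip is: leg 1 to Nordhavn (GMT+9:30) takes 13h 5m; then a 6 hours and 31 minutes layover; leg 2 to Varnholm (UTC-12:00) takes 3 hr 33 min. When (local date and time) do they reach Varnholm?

Convert departure to UTC: 02:11 − 7:00 = 19:11 UTC on Dec 24.
Add 13 hours and 5 minutes leg 1 → 08:16 UTC (Dec 25).
Add 6 hours 31 minutes layover in Nordhavn → 14:47 UTC.
Add 3 hours 33 minutes leg 2 → 18:20 UTC.
Varnholm is UTC−12:00, so local arrival = 18:20 − 12:00 = 06:20 on Dec 25.

06:20 on December 25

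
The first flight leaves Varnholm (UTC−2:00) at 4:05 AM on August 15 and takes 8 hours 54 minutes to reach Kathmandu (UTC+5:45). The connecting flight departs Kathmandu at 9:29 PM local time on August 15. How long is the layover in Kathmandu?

45 minutes

Convert departure to UTC: 4:05 AM + 2:00 = 6:05 AM UTC on Aug 15.
Add 8 hours and 54 minutes flight time → 2:59 PM UTC.
Kathmandu is UTC+5:45, so local arrival = 2:59 PM + 5:45 = 8:44 PM on Aug 15.
Layover = 9:29 PM − 8:44 PM = 45 minutes.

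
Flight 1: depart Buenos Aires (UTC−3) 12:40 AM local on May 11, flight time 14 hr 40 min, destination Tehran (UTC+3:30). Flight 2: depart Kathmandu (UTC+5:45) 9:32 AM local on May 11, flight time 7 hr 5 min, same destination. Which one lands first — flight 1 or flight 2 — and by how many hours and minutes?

Flight 1 in UTC: 12:40 AM + 3:00 = 3:40 AM on May 11.
+14 hours and 40 minutes → arrive 6:20 PM UTC on May 11.
Flight 2 in UTC: 9:32 AM − 5:45 = 3:47 AM on May 11.
+7 hours and 5 minutes → arrive 10:52 AM UTC on May 11.
Flight 2 lands earlier by 7 hours 28 minutes.

the second, by 7 hours 28 minutes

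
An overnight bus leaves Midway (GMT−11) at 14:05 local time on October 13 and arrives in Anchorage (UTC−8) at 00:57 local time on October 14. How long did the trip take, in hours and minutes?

Departure in UTC: 14:05 + 11:00 = 01:05 on Oct 14.
Arrival in UTC: 00:57 + 8:00 = 08:57 on Oct 14.
Elapsed = 08:57 − 01:05 = 7 hours 52 minutes.

7 hours 52 minutes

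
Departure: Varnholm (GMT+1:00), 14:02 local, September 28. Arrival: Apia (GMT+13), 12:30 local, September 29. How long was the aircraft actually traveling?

10 hours 28 minutes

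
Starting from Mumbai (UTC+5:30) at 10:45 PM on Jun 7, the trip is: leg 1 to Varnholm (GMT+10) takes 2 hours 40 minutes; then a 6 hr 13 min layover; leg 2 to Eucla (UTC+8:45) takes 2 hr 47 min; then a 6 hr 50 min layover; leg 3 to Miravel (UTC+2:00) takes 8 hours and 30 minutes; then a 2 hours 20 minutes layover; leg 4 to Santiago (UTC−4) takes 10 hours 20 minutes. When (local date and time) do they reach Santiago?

4:55 AM on June 9

Convert departure to UTC: 10:45 PM − 5:30 = 5:15 PM UTC on Jun 7.
Add 2 hours 40 minutes leg 1 → 7:55 PM UTC.
Add 6 hours and 13 minutes layover in Varnholm → 2:08 AM UTC (Jun 8).
Add 2 hours 47 minutes leg 2 → 4:55 AM UTC.
Add 6 hours and 50 minutes layover in Eucla → 11:45 AM UTC.
Add 8 hours 30 minutes leg 3 → 8:15 PM UTC.
Add 2 hours and 20 minutes layover in Miravel → 10:35 PM UTC.
Add 10 hours and 20 minutes leg 4 → 8:55 AM UTC (Jun 9).
Santiago is UTC−4:00, so local arrival = 8:55 AM − 4:00 = 4:55 AM on Jun 9.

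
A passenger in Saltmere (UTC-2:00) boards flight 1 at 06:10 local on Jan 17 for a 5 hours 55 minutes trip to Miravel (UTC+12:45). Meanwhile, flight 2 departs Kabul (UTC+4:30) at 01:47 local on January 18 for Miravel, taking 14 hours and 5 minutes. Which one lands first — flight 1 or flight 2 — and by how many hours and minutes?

the first, by 21 hours 17 minutes

Flight 1 in UTC: 06:10 + 2:00 = 08:10 on Jan 17.
+5 hours and 55 minutes → arrive 14:05 UTC on Jan 17.
Flight 2 in UTC: 01:47 − 4:30 = 21:17 on Jan 17.
+14 hours and 5 minutes → arrive 11:22 UTC on Jan 18.
Flight 1 lands earlier by 21 hours 17 minutes.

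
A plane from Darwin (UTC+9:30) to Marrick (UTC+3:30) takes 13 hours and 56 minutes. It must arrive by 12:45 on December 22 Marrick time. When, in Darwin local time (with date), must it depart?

04:49 on December 22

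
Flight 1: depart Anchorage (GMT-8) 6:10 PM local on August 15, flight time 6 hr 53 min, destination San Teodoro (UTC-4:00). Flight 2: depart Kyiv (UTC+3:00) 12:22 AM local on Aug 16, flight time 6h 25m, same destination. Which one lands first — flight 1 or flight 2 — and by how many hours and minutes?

the second, by 5 hours 16 minutes

Flight 1 in UTC: 6:10 PM + 8:00 = 2:10 AM on Aug 16.
+6 hours 53 minutes → arrive 9:03 AM UTC on Aug 16.
Flight 2 in UTC: 12:22 AM − 3:00 = 9:22 PM on Aug 15.
+6 hours 25 minutes → arrive 3:47 AM UTC on Aug 16.
Flight 2 lands earlier by 5 hours 16 minutes.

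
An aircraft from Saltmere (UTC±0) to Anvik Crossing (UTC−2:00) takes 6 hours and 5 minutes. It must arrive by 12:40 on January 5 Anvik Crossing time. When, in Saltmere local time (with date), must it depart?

Target arrival in UTC: 12:40 + 2:00 = 14:40 on Jan 5.
Subtract 6 hours and 5 minutes → departure 08:35 UTC on Jan 5.
Saltmere is UTC+0, so departure is 08:35 on Jan 5.

08:35 on January 5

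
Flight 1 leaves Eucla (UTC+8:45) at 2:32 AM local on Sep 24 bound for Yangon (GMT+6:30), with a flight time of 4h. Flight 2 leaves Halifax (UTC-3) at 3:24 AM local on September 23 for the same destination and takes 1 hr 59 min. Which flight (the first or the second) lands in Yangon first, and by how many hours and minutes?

Flight 1 in UTC: 2:32 AM − 8:45 = 5:47 PM on Sep 23.
+4 hours → arrive 9:47 PM UTC on Sep 23.
Flight 2 in UTC: 3:24 AM + 3:00 = 6:24 AM on Sep 23.
+1 hour and 59 minutes → arrive 8:23 AM UTC on Sep 23.
Flight 2 lands earlier by 13 hours 24 minutes.

the second, by 13 hours 24 minutes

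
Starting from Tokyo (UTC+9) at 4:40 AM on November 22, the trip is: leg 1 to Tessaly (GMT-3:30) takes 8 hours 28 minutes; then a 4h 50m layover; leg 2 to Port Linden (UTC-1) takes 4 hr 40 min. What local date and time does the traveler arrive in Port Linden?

Convert departure to UTC: 4:40 AM − 9:00 = 7:40 PM UTC on Nov 21.
Add 8 hours 28 minutes leg 1 → 4:08 AM UTC (Nov 22).
Add 4 hours 50 minutes layover in Tessaly → 8:58 AM UTC.
Add 4 hours and 40 minutes leg 2 → 1:38 PM UTC.
Port Linden is UTC−1:00, so local arrival = 1:38 PM − 1:00 = 12:38 PM on Nov 22.

12:38 PM on November 22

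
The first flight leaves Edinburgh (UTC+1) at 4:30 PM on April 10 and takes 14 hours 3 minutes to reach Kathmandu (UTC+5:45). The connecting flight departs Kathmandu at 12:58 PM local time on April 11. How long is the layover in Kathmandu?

1 hour 40 minutes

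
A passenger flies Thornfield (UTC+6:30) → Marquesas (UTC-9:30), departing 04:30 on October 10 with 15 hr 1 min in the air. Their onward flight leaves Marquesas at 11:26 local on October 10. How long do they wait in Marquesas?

7 hours 55 minutes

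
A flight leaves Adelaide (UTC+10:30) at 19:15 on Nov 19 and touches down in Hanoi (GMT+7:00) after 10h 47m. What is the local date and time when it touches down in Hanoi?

Convert departure to UTC: 19:15 − 10:30 = 08:45 UTC on Nov 19.
Add 10 hours 47 minutes travel time → 19:32 UTC.
Hanoi is UTC+7:00, so local arrival = 19:32 + 7:00 = 02:32 on Nov 20.

02:32 on November 20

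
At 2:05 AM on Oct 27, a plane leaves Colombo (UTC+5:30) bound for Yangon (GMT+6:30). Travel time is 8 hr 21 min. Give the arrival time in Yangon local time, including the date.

11:26 AM on Oct 27

Convert departure to UTC: 2:05 AM − 5:30 = 8:35 PM UTC on Oct 26.
Add 8 hours and 21 minutes travel time → 4:56 AM UTC (Oct 27).
Yangon is UTC+6:30, so local arrival = 4:56 AM + 6:30 = 11:26 AM on Oct 27.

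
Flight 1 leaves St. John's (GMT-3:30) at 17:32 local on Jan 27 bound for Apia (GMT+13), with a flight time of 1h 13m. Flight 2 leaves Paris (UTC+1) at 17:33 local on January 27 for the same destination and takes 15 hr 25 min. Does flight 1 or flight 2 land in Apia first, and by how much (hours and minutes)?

the first, by 9 hours 43 minutes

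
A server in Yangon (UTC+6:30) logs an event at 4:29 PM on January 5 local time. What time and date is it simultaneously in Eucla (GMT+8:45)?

6:44 PM on January 5

In UTC: 4:29 PM − 6:30 = 9:59 AM on Jan 5.
Eucla is UTC+8:45: 9:59 AM + 8:45 = 6:44 PM on Jan 5.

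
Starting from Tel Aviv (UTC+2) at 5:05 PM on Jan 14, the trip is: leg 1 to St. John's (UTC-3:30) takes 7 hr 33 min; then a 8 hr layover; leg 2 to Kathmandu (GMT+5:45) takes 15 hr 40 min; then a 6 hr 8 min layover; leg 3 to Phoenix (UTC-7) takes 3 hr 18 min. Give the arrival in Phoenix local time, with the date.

Convert departure to UTC: 5:05 PM − 2:00 = 3:05 PM UTC on Jan 14.
Add 7 hours and 33 minutes leg 1 → 10:38 PM UTC.
Add 8 hours layover in St. John's → 6:38 AM UTC (Jan 15).
Add 15 hours and 40 minutes leg 2 → 10:18 PM UTC.
Add 6 hours and 8 minutes layover in Kathmandu → 4:26 AM UTC (Jan 16).
Add 3 hours and 18 minutes leg 3 → 7:44 AM UTC.
Phoenix is UTC−7:00, so local arrival = 7:44 AM − 7:00 = 12:44 AM on Jan 16.

12:44 AM on Jan 16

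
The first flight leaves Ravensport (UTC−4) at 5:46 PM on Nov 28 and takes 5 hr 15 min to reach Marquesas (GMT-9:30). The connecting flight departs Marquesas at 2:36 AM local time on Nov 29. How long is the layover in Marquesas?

Convert departure to UTC: 5:46 PM + 4:00 = 9:46 PM UTC on Nov 28.
Add 5 hours and 15 minutes flight time → 3:01 AM UTC (Nov 29).
Marquesas is UTC−9:30, so local arrival = 3:01 AM − 9:30 = 5:31 PM on Nov 28.
Layover = 2:36 AM − 5:31 PM (+1 day) = 9 hours 5 minutes.

9 hours 5 minutes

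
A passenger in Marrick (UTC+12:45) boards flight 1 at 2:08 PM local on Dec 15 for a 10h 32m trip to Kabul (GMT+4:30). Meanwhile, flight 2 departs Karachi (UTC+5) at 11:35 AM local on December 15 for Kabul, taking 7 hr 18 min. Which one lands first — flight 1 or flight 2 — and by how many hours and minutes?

the first, by 1 hour 58 minutes

Flight 1 in UTC: 2:08 PM − 12:45 = 1:23 AM on Dec 15.
+10 hours 32 minutes → arrive 11:55 AM UTC on Dec 15.
Flight 2 in UTC: 11:35 AM − 5:00 = 6:35 AM on Dec 15.
+7 hours 18 minutes → arrive 1:53 PM UTC on Dec 15.
Flight 1 lands earlier by 1 hour 58 minutes.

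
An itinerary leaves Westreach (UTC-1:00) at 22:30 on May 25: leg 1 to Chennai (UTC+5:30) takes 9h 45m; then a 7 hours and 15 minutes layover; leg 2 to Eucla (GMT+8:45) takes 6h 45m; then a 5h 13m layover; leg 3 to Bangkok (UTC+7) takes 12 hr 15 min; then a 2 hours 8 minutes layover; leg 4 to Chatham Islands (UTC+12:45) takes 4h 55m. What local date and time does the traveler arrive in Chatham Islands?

12:31 on May 28

Convert departure to UTC: 22:30 + 1:00 = 23:30 UTC on May 25.
Add 9 hours and 45 minutes leg 1 → 09:15 UTC (May 26).
Add 7 hours 15 minutes layover in Chennai → 16:30 UTC.
Add 6 hours 45 minutes leg 2 → 23:15 UTC.
Add 5 hours and 13 minutes layover in Eucla → 04:28 UTC (May 27).
Add 12 hours 15 minutes leg 3 → 16:43 UTC.
Add 2 hours and 8 minutes layover in Bangkok → 18:51 UTC.
Add 4 hours 55 minutes leg 4 → 23:46 UTC.
Chatham Islands is UTC+12:45, so local arrival = 23:46 + 12:45 = 12:31 on May 28.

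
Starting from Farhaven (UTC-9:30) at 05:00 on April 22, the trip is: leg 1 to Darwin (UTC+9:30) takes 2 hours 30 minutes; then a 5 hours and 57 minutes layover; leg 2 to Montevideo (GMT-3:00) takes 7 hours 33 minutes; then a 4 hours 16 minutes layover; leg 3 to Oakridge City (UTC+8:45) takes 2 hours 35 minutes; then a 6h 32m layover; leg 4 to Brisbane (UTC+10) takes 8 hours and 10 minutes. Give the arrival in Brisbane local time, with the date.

Convert departure to UTC: 05:00 + 9:30 = 14:30 UTC on Apr 22.
Add 2 hours 30 minutes leg 1 → 17:00 UTC.
Add 5 hours and 57 minutes layover in Darwin → 22:57 UTC.
Add 7 hours and 33 minutes leg 2 → 06:30 UTC (Apr 23).
Add 4 hours and 16 minutes layover in Montevideo → 10:46 UTC.
Add 2 hours 35 minutes leg 3 → 13:21 UTC.
Add 6 hours 32 minutes layover in Oakridge City → 19:53 UTC.
Add 8 hours 10 minutes leg 4 → 04:03 UTC (Apr 24).
Brisbane is UTC+10:00, so local arrival = 04:03 + 10:00 = 14:03 on Apr 24.

14:03 on Apr 24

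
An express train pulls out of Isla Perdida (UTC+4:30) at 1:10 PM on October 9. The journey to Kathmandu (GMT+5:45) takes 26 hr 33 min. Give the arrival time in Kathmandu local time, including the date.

Convert departure to UTC: 1:10 PM − 4:30 = 8:40 AM UTC on Oct 9.
Add 26 hours and 33 minutes travel time → 11:13 AM UTC (Oct 10).
Kathmandu is UTC+5:45, so local arrival = 11:13 AM + 5:45 = 4:58 PM on Oct 10.

4:58 PM on October 10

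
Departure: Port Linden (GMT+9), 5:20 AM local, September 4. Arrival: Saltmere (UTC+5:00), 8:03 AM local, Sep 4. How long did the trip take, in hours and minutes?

6 hours 43 minutes

Departure in UTC: 5:20 AM − 9:00 = 8:20 PM on Sep 3.
Arrival in UTC: 8:03 AM − 5:00 = 3:03 AM on Sep 4.
Elapsed = 3:03 AM − 8:20 PM (+1 day) = 6 hours 43 minutes.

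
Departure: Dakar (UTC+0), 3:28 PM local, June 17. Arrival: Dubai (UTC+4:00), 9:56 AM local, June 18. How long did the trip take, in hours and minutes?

14 hours 28 minutes

Dubai is 4:00 ahead of Dakar.
Clock-face elapsed time (ignoring zones) is 18 hours 28 minutes.
Actual elapsed = 18 hours 28 minutes − 4:00 = 14 hours 28 minutes.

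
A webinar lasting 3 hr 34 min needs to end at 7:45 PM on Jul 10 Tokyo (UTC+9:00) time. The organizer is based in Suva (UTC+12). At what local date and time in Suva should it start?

7:11 PM on July 10

Target end time in UTC: 7:45 PM − 9:00 = 10:45 AM on Jul 10.
Subtract 3 hours and 34 minutes → start 7:11 AM UTC on Jul 10.
Suva is UTC+12:00: 7:11 AM + 12:00 = 7:11 PM on Jul 10.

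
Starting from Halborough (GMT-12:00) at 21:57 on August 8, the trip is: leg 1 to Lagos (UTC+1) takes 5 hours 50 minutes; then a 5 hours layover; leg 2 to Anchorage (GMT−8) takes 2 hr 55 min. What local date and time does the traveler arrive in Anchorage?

15:42 on August 9

Convert departure to UTC: 21:57 + 12:00 = 09:57 UTC on Aug 9.
Add 5 hours 50 minutes leg 1 → 15:47 UTC.
Add 5 hours layover in Lagos → 20:47 UTC.
Add 2 hours 55 minutes leg 2 → 23:42 UTC.
Anchorage is UTC−8:00, so local arrival = 23:42 − 8:00 = 15:42 on Aug 9.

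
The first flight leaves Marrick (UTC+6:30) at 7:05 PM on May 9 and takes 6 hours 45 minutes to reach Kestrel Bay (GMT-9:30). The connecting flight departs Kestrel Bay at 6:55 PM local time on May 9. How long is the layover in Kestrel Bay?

9 hours 5 minutes

Convert departure to UTC: 7:05 PM − 6:30 = 12:35 PM UTC on May 9.
Add 6 hours and 45 minutes flight time → 7:20 PM UTC.
Kestrel Bay is UTC−9:30, so local arrival = 7:20 PM − 9:30 = 9:50 AM on May 9.
Layover = 6:55 PM − 9:50 AM = 9 hours 5 minutes.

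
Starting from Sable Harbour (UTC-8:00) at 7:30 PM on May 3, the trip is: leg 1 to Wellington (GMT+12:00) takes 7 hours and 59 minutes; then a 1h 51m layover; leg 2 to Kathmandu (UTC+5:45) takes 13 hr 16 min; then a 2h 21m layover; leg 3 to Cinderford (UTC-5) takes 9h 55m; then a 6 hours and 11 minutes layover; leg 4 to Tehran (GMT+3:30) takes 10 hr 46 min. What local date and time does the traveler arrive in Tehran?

11:19 AM on May 6

Convert departure to UTC: 7:30 PM + 8:00 = 3:30 AM UTC on May 4.
Add 7 hours and 59 minutes leg 1 → 11:29 AM UTC.
Add 1 hour 51 minutes layover in Wellington → 1:20 PM UTC.
Add 13 hours and 16 minutes leg 2 → 2:36 AM UTC (May 5).
Add 2 hours and 21 minutes layover in Kathmandu → 4:57 AM UTC.
Add 9 hours 55 minutes leg 3 → 2:52 PM UTC.
Add 6 hours 11 minutes layover in Cinderford → 9:03 PM UTC.
Add 10 hours 46 minutes leg 4 → 7:49 AM UTC (May 6).
Tehran is UTC+3:30, so local arrival = 7:49 AM + 3:30 = 11:19 AM on May 6.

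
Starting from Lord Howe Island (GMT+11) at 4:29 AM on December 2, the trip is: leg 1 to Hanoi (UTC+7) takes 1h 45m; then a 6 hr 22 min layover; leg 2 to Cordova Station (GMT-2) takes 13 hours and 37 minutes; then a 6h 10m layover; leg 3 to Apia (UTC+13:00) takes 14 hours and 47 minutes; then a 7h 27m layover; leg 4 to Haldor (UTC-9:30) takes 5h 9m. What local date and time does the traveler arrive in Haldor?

3:16 PM on December 3

Convert departure to UTC: 4:29 AM − 11:00 = 5:29 PM UTC on Dec 1.
Add 1 hour 45 minutes leg 1 → 7:14 PM UTC.
Add 6 hours and 22 minutes layover in Hanoi → 1:36 AM UTC (Dec 2).
Add 13 hours 37 minutes leg 2 → 3:13 PM UTC.
Add 6 hours and 10 minutes layover in Cordova Station → 9:23 PM UTC.
Add 14 hours and 47 minutes leg 3 → 12:10 PM UTC (Dec 3).
Add 7 hours and 27 minutes layover in Apia → 7:37 PM UTC.
Add 5 hours 9 minutes leg 4 → 12:46 AM UTC (Dec 4).
Haldor is UTC−9:30, so local arrival = 12:46 AM − 9:30 = 3:16 PM on Dec 3.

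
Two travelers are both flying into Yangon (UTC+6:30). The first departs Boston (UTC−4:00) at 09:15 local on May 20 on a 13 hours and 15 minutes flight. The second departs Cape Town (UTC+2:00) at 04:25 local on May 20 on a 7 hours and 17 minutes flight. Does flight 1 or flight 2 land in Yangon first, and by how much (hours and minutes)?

the second, by 16 hours 48 minutes

Flight 1 in UTC: 09:15 + 4:00 = 13:15 on May 20.
+13 hours and 15 minutes → arrive 02:30 UTC on May 21.
Flight 2 in UTC: 04:25 − 2:00 = 02:25 on May 20.
+7 hours and 17 minutes → arrive 09:42 UTC on May 20.
Flight 2 lands earlier by 16 hours 48 minutes.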